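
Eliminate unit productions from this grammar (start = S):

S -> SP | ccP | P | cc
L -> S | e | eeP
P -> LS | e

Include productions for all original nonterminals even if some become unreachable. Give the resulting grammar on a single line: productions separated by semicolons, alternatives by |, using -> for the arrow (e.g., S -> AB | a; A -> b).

S -> e | LS | SP | cc | ccP; L -> e | LS | SP | cc | ccP | eeP; P -> e | LS

Unit productions: L->S, S->P.
Unit pairs (A ⇒* B via units): (L,P), (L,S), (S,P).
S: inherits non-unit rules of {P, S} → LS | SP | cc | ccP | e.
L: inherits non-unit rules of {L, P, S} → LS | SP | cc | ccP | e | eeP.
P: inherits non-unit rules of {P} → LS | e.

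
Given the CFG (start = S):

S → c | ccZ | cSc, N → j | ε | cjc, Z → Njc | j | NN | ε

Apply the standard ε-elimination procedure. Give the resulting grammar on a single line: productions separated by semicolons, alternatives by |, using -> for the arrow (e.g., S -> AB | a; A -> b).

Nullable set: {N, Z}.
S -> ccZ: Z nullable, giving cc | ccZ.
Drop N -> ε.
Drop Z -> ε.
Z -> NN: N, N nullable, giving N | NN.
Z -> Njc: N nullable, giving Njc | jc.
Unchanged (no nullable symbols): S -> c; S -> cSc; N -> cjc; N -> j; Z -> j.

S -> c | cc | cSc | ccZ; N -> j | cjc; Z -> N | j | NN | jc | Njc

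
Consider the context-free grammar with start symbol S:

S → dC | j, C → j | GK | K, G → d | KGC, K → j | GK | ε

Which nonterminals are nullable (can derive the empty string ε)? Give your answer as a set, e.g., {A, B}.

{C, K}

Directly nullable (have an ε-rule): {K}.
C is nullable via C -> K (every symbol on the right is already known nullable).
Not nullable: G, S — each has a terminal in every rule's right-hand side or depends on a non-nullable symbol.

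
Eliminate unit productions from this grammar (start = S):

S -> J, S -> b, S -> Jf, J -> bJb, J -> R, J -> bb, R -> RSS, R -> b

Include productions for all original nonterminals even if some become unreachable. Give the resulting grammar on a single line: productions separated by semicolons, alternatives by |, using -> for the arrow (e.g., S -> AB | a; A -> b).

Unit productions: J->R, S->J.
Unit pairs (A ⇒* B via units): (J,R), (S,J), (S,R).
S: inherits non-unit rules of {J, R, S} → Jf | RSS | b | bJb | bb.
J: inherits non-unit rules of {J, R} → RSS | b | bJb | bb.
R: inherits non-unit rules of {R} → RSS | b.

S -> b | Jf | bb | RSS | bJb; J -> b | bb | RSS | bJb; R -> b | RSS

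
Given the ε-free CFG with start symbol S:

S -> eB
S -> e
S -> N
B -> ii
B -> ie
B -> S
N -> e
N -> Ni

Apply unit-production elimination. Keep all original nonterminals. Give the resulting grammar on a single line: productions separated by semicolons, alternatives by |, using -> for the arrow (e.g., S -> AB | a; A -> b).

S -> e | Ni | eB; B -> e | Ni | eB | ie | ii; N -> e | Ni

Unit productions: B->S, S->N.
Unit pairs (A ⇒* B via units): (B,N), (B,S), (S,N).
S: inherits non-unit rules of {N, S} → Ni | e | eB.
B: inherits non-unit rules of {B, N, S} → Ni | e | eB | ie | ii.
N: inherits non-unit rules of {N} → Ni | e.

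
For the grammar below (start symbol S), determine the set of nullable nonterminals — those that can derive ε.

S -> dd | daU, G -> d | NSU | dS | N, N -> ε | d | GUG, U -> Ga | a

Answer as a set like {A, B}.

{G, N}

Directly nullable (have an ε-rule): {N}.
G is nullable via G -> N (every symbol on the right is already known nullable).
Not nullable: S, U — each has a terminal in every rule's right-hand side or depends on a non-nullable symbol.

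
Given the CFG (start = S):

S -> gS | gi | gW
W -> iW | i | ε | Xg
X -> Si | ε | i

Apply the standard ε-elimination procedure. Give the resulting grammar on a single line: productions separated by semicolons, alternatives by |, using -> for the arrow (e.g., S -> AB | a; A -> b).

S -> g | gS | gW | gi; W -> g | i | Xg | iW; X -> i | Si

Nullable set: {W, X}.
S -> gW: W nullable, giving g | gW.
Drop W -> ε.
W -> Xg: X nullable, giving Xg | g.
W -> iW: W nullable, giving i | iW.
Drop X -> ε.
Unchanged (no nullable symbols): S -> gS; S -> gi; W -> i; X -> Si; X -> i.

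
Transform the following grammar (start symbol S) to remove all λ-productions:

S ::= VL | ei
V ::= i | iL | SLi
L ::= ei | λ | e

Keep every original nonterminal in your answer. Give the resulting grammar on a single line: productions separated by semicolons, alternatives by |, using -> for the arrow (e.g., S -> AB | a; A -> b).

Nullable set: {L}.
S -> VL: L nullable, giving V | VL.
Drop L -> λ.
V -> SLi: L nullable, giving SLi | Si.
V -> iL: L nullable, giving i | iL.
Unchanged (no nullable symbols): S -> ei; L -> e; L -> ei; V -> i.

S -> V | VL | ei; L -> e | ei; V -> i | Si | iL | SLi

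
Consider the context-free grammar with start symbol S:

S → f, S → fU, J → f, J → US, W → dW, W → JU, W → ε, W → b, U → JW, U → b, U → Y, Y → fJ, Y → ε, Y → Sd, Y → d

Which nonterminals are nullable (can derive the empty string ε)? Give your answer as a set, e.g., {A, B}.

Directly nullable (have an ε-rule): {W, Y}.
U is nullable via U -> Y (every symbol on the right is already known nullable).
Not nullable: J, S — each has a terminal in every rule's right-hand side or depends on a non-nullable symbol.

{U, W, Y}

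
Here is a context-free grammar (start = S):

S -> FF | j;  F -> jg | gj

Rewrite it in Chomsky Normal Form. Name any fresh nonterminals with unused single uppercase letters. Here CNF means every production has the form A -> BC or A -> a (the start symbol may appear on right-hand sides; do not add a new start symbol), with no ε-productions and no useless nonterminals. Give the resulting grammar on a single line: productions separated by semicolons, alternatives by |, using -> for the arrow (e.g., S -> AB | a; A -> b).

No ε-productions.
No unit productions to eliminate.
TERM: introduce A -> g, B -> j and substitute in every rule of length ≥2.

S -> j | FF; A -> g; B -> j; F -> AB | BA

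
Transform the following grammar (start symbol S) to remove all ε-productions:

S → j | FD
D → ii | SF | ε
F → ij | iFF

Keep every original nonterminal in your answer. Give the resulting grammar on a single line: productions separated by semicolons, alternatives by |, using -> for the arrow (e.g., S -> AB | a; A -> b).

S -> F | j | FD; D -> SF | ii; F -> ij | iFF

Nullable set: {D}.
S -> FD: D nullable, giving F | FD.
Drop D -> ε.
Unchanged (no nullable symbols): S -> j; D -> SF; D -> ii; F -> iFF; F -> ij.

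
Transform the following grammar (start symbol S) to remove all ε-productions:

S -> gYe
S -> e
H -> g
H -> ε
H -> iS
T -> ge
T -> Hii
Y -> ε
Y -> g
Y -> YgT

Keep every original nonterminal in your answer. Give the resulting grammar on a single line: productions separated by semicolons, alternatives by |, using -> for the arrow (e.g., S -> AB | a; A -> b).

S -> e | ge | gYe; H -> g | iS; T -> ge | ii | Hii; Y -> g | gT | YgT

Nullable set: {H, Y}.
S -> gYe: Y nullable, giving gYe | ge.
Drop H -> ε.
T -> Hii: H nullable, giving Hii | ii.
Drop Y -> ε.
Y -> YgT: Y nullable, giving YgT | gT.
Unchanged (no nullable symbols): S -> e; H -> g; H -> iS; T -> ge; Y -> g.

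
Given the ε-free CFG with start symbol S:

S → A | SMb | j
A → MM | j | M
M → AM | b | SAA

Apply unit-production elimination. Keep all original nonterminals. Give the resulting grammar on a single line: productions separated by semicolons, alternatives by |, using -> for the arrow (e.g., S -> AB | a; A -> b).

S -> b | j | AM | MM | SAA | SMb; A -> b | j | AM | MM | SAA; M -> b | AM | SAA

Unit productions: A->M, S->A.
Unit pairs (A ⇒* B via units): (A,M), (S,A), (S,M).
S: inherits non-unit rules of {A, M, S} → AM | MM | SAA | SMb | b | j.
A: inherits non-unit rules of {A, M} → AM | MM | SAA | b | j.
M: inherits non-unit rules of {M} → AM | SAA | b.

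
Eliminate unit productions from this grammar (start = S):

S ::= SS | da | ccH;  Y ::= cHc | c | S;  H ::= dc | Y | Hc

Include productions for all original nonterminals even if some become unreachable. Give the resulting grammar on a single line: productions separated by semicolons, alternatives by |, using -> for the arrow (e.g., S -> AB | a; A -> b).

Unit productions: H->Y, Y->S.
Unit pairs (A ⇒* B via units): (H,S), (H,Y), (Y,S).
S: inherits non-unit rules of {S} → SS | ccH | da.
H: inherits non-unit rules of {H, S, Y} → Hc | SS | c | cHc | ccH | da | dc.
Y: inherits non-unit rules of {S, Y} → SS | c | cHc | ccH | da.

S -> SS | da | ccH; H -> c | Hc | SS | da | dc | cHc | ccH; Y -> c | SS | da | cHc | ccH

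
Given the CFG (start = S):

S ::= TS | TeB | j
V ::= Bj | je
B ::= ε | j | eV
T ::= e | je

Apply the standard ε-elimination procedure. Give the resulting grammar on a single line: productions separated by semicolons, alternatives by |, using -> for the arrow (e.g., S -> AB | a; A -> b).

Nullable set: {B}.
S -> TeB: B nullable, giving Te | TeB.
Drop B -> ε.
V -> Bj: B nullable, giving Bj | j.
Unchanged (no nullable symbols): S -> TS; S -> j; B -> eV; B -> j; T -> e; T -> je; V -> je.

S -> j | TS | Te | TeB; B -> j | eV; T -> e | je; V -> j | Bj | je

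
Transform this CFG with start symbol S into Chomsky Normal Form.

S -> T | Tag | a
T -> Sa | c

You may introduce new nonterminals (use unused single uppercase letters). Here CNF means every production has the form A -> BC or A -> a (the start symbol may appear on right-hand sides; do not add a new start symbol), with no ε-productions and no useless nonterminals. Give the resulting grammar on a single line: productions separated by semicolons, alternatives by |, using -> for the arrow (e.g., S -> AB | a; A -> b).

S -> a | c | SA | TC; A -> a; B -> g; C -> AB; T -> c | SA

No ε-productions.
After unit-elimination: S -> a | c | Sa | Tag; T -> c | Sa.
TERM: introduce A -> a, B -> g and substitute in every rule of length ≥2.
BIN: S -> TAB becomes S -> TC, C -> AB.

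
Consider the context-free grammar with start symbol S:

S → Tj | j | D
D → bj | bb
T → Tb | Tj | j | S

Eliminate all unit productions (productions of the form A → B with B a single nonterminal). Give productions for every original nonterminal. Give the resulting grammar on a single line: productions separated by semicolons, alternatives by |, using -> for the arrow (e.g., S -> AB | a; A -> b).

Unit productions: S->D, T->S.
Unit pairs (A ⇒* B via units): (S,D), (T,D), (T,S).
S: inherits non-unit rules of {D, S} → Tj | bb | bj | j.
D: inherits non-unit rules of {D} → bb | bj.
T: inherits non-unit rules of {D, S, T} → Tb | Tj | bb | bj | j.

S -> j | Tj | bb | bj; D -> bb | bj; T -> j | Tb | Tj | bb | bj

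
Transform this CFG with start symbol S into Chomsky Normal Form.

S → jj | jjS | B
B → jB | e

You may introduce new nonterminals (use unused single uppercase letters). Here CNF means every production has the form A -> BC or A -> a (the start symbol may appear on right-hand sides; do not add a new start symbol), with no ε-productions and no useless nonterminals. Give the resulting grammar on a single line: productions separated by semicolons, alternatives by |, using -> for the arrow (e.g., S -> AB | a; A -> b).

S -> e | AA | AB | AC; A -> j; B -> e | AB; C -> AS

No ε-productions.
After unit-elimination: S -> e | jB | jj | jjS; B -> e | jB.
TERM: introduce A -> j and substitute in every rule of length ≥2.
BIN: S -> AAS becomes S -> AC, C -> AS.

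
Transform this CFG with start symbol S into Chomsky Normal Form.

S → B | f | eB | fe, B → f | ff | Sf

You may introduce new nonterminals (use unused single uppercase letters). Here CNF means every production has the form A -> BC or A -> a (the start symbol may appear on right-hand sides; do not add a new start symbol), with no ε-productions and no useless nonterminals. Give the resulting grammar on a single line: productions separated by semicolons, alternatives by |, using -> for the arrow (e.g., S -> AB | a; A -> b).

No ε-productions.
After unit-elimination: S -> f | Sf | eB | fe | ff; B -> f | Sf | ff.
TERM: introduce C -> e, A -> f and substitute in every rule of length ≥2.

S -> f | AA | AC | CB | SA; A -> f; B -> f | AA | SA; C -> e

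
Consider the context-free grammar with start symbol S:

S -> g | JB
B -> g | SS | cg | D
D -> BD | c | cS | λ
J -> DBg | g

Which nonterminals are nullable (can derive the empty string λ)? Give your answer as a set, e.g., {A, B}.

{B, D}

Directly nullable (have an ε-rule): {D}.
B is nullable via B -> D (every symbol on the right is already known nullable).
Not nullable: J, S — each has a terminal in every rule's right-hand side or depends on a non-nullable symbol.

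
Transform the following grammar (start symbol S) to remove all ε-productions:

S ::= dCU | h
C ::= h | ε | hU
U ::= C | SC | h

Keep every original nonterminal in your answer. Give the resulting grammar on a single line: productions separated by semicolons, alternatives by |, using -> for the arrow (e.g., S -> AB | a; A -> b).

S -> d | h | dC | dU | dCU; C -> h | hU; U -> C | S | h | SC

Nullable set: {C, U}.
S -> dCU: C, U nullable, giving d | dC | dCU | dU.
Drop C -> ε.
C -> hU: U nullable, giving h | hU.
U -> C: C nullable, giving C.
U -> SC: C nullable, giving S | SC.
Unchanged (no nullable symbols): S -> h; C -> h; U -> h.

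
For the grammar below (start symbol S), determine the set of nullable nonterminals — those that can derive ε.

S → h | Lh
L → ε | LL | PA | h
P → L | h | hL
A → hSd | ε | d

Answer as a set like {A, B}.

{A, L, P}

Directly nullable (have an ε-rule): {A, L}.
P is nullable via P -> L (every symbol on the right is already known nullable).
Not nullable: S — each has a terminal in every rule's right-hand side or depends on a non-nullable symbol.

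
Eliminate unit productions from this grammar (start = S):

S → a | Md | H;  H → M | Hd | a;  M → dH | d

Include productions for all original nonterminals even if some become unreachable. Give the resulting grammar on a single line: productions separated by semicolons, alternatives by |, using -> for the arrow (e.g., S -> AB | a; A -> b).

Unit productions: H->M, S->H.
Unit pairs (A ⇒* B via units): (H,M), (S,H), (S,M).
S: inherits non-unit rules of {H, M, S} → Hd | Md | a | d | dH.
H: inherits non-unit rules of {H, M} → Hd | a | d | dH.
M: inherits non-unit rules of {M} → d | dH.

S -> a | d | Hd | Md | dH; H -> a | d | Hd | dH; M -> d | dH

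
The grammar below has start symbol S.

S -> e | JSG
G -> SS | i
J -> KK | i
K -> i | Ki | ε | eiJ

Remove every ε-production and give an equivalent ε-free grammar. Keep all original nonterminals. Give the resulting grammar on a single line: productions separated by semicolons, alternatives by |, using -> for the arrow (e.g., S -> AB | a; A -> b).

Nullable set: {J, K}.
S -> JSG: J nullable, giving JSG | SG.
J -> KK: K, K nullable, giving K | KK.
Drop K -> ε.
K -> Ki: K nullable, giving Ki | i.
K -> eiJ: J nullable, giving ei | eiJ.
Unchanged (no nullable symbols): S -> e; G -> SS; G -> i; J -> i; K -> i.

S -> e | SG | JSG; G -> i | SS; J -> K | i | KK; K -> i | Ki | ei | eiJ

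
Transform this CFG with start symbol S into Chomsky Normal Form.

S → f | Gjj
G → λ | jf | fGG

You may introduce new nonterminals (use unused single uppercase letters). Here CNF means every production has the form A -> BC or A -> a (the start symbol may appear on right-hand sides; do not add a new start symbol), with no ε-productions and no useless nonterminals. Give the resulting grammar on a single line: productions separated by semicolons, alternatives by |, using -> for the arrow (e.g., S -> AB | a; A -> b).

S -> f | BB | GD; A -> f; B -> j; C -> GG; D -> BB; G -> f | AC | AG | BA

Nullable: {G}; after ε-elimination: S -> f | jj | Gjj; G -> f | fG | jf | fGG.
No unit productions to eliminate.
TERM: introduce A -> f, B -> j and substitute in every rule of length ≥2.
BIN: G -> AGG becomes G -> AC, C -> GG; S -> GBB becomes S -> GD, D -> BB.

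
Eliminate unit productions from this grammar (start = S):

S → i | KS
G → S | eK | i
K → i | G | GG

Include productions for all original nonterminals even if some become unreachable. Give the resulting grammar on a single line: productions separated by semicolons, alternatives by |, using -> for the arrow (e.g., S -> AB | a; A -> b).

S -> i | KS; G -> i | KS | eK; K -> i | GG | KS | eK

Unit productions: G->S, K->G.
Unit pairs (A ⇒* B via units): (G,S), (K,G), (K,S).
S: inherits non-unit rules of {S} → KS | i.
G: inherits non-unit rules of {G, S} → KS | eK | i.
K: inherits non-unit rules of {G, K, S} → GG | KS | eK | i.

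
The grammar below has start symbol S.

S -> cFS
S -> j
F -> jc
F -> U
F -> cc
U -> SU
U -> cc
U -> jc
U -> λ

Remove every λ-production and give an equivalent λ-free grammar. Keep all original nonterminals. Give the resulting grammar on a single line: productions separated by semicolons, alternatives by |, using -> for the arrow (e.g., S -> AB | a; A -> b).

Nullable set: {F, U}.
S -> cFS: F nullable, giving cFS | cS.
F -> U: U nullable, giving U.
Drop U -> λ.
U -> SU: U nullable, giving S | SU.
Unchanged (no nullable symbols): S -> j; F -> cc; F -> jc; U -> cc; U -> jc.

S -> j | cS | cFS; F -> U | cc | jc; U -> S | SU | cc | jc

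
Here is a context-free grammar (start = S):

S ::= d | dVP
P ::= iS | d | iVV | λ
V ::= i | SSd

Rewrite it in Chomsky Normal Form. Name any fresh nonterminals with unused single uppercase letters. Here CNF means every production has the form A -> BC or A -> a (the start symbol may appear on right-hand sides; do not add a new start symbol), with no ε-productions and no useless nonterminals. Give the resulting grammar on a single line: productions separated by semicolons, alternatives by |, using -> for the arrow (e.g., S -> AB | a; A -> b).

Nullable: {P}; after ε-elimination: S -> d | dV | dVP; P -> d | iS | iVV; V -> i | SSd.
No unit productions to eliminate.
TERM: introduce B -> d, A -> i and substitute in every rule of length ≥2.
BIN: P -> AVV becomes P -> AC, C -> VV; S -> BVP becomes S -> BD, D -> VP; V -> SSB becomes V -> SE, E -> SB.

S -> d | BD | BV; A -> i; B -> d; C -> VV; D -> VP; E -> SB; P -> d | AC | AS; V -> i | SE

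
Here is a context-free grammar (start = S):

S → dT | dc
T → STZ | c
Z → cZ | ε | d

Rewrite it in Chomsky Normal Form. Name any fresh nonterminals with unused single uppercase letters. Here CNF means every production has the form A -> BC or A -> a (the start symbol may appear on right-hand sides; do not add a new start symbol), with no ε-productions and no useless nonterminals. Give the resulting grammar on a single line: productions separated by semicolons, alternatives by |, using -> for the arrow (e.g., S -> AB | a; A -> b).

Nullable: {Z}; after ε-elimination: S -> dT | dc; T -> c | ST | STZ; Z -> c | d | cZ.
No unit productions to eliminate.
TERM: introduce B -> c, A -> d and substitute in every rule of length ≥2.
BIN: T -> STZ becomes T -> SC, C -> TZ.

S -> AB | AT; A -> d; B -> c; C -> TZ; T -> c | SC | ST; Z -> c | d | BZ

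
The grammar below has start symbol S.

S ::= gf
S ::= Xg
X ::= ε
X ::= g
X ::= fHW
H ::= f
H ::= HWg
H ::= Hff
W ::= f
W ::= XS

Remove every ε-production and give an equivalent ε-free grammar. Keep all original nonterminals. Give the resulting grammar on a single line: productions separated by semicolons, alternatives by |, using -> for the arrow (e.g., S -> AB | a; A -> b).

Nullable set: {X}.
S -> Xg: X nullable, giving Xg | g.
W -> XS: X nullable, giving S | XS.
Drop X -> ε.
Unchanged (no nullable symbols): S -> gf; H -> HWg; H -> Hff; H -> f; W -> f; X -> fHW; X -> g.

S -> g | Xg | gf; H -> f | HWg | Hff; W -> S | f | XS; X -> g | fHW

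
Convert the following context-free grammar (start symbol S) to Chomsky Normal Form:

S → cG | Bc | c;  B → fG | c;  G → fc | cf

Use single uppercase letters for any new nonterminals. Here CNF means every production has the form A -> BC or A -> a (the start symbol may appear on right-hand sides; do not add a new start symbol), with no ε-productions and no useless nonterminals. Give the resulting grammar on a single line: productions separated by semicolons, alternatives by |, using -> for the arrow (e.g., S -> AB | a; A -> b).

No ε-productions.
No unit productions to eliminate.
TERM: introduce C -> c, A -> f and substitute in every rule of length ≥2.

S -> c | BC | CG; A -> f; B -> c | AG; C -> c; G -> AC | CA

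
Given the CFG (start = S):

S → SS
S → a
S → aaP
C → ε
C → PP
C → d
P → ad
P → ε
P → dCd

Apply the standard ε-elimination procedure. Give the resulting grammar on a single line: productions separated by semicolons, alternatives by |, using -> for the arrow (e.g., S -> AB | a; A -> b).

Nullable set: {C, P}.
S -> aaP: P nullable, giving aa | aaP.
Drop C -> ε.
C -> PP: P, P nullable, giving P | PP.
Drop P -> ε.
P -> dCd: C nullable, giving dCd | dd.
Unchanged (no nullable symbols): S -> SS; S -> a; C -> d; P -> ad.

S -> a | SS | aa | aaP; C -> P | d | PP; P -> ad | dd | dCd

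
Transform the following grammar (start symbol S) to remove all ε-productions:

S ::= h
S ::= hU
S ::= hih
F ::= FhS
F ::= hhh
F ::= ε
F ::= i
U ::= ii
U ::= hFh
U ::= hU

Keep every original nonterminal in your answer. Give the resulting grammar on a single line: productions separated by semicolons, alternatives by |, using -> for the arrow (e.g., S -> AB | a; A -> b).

Nullable set: {F}.
Drop F -> ε.
F -> FhS: F nullable, giving FhS | hS.
U -> hFh: F nullable, giving hFh | hh.
Unchanged (no nullable symbols): S -> h; S -> hU; S -> hih; F -> hhh; F -> i; U -> hU; U -> ii.

S -> h | hU | hih; F -> i | hS | FhS | hhh; U -> hU | hh | ii | hFh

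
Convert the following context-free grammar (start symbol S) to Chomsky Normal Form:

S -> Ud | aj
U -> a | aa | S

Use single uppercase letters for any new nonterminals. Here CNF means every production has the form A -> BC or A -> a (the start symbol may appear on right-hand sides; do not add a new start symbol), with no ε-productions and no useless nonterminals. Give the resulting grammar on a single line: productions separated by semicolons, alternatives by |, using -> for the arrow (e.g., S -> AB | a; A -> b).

No ε-productions.
After unit-elimination: S -> Ud | aj; U -> a | Ud | aa | aj.
TERM: introduce B -> a, A -> d, C -> j and substitute in every rule of length ≥2.

S -> BC | UA; A -> d; B -> a; C -> j; U -> a | BB | BC | UA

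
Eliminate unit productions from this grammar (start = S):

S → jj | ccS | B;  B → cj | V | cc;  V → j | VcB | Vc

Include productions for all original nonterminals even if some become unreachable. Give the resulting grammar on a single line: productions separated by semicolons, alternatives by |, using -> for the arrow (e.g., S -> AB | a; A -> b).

Unit productions: B->V, S->B.
Unit pairs (A ⇒* B via units): (B,V), (S,B), (S,V).
S: inherits non-unit rules of {B, S, V} → Vc | VcB | cc | ccS | cj | j | jj.
B: inherits non-unit rules of {B, V} → Vc | VcB | cc | cj | j.
V: inherits non-unit rules of {V} → Vc | VcB | j.

S -> j | Vc | cc | cj | jj | VcB | ccS; B -> j | Vc | cc | cj | VcB; V -> j | Vc | VcB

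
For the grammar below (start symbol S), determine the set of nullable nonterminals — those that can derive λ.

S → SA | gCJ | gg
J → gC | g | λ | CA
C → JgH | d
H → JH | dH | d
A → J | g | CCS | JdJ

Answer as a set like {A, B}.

Directly nullable (have an ε-rule): {J}.
A is nullable via A -> J (every symbol on the right is already known nullable).
Not nullable: C, H, S — each has a terminal in every rule's right-hand side or depends on a non-nullable symbol.

{A, J}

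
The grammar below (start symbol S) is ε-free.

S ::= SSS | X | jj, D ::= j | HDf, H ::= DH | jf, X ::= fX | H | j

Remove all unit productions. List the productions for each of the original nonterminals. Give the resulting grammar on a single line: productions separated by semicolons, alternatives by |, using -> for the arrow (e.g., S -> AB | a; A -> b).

Unit productions: S->X, X->H.
Unit pairs (A ⇒* B via units): (S,H), (S,X), (X,H).
S: inherits non-unit rules of {H, S, X} → DH | SSS | fX | j | jf | jj.
D: inherits non-unit rules of {D} → HDf | j.
H: inherits non-unit rules of {H} → DH | jf.
X: inherits non-unit rules of {H, X} → DH | fX | j | jf.

S -> j | DH | fX | jf | jj | SSS; D -> j | HDf; H -> DH | jf; X -> j | DH | fX | jf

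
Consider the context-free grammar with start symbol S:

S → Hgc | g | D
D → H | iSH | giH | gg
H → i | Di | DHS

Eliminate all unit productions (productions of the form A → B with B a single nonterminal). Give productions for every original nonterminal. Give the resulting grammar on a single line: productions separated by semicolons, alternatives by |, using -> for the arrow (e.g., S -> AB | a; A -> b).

S -> g | i | Di | gg | DHS | Hgc | giH | iSH; D -> i | Di | gg | DHS | giH | iSH; H -> i | Di | DHS

Unit productions: D->H, S->D.
Unit pairs (A ⇒* B via units): (D,H), (S,D), (S,H).
S: inherits non-unit rules of {D, H, S} → DHS | Di | Hgc | g | gg | giH | i | iSH.
D: inherits non-unit rules of {D, H} → DHS | Di | gg | giH | i | iSH.
H: inherits non-unit rules of {H} → DHS | Di | i.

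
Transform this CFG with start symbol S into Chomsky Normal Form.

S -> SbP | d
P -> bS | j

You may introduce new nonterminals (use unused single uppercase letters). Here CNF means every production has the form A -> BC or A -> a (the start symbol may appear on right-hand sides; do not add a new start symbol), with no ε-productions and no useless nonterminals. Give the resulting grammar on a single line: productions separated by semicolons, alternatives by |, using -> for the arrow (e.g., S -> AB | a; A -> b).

S -> d | SB; A -> b; B -> AP; P -> j | AS

No ε-productions.
No unit productions to eliminate.
TERM: introduce A -> b and substitute in every rule of length ≥2.
BIN: S -> SAP becomes S -> SB, B -> AP.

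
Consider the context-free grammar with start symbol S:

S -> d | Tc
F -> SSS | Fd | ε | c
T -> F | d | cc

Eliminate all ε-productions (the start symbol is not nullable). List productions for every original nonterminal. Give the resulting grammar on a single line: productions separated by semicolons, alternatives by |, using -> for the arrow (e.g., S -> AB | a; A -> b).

S -> c | d | Tc; F -> c | d | Fd | SSS; T -> F | d | cc

Nullable set: {F, T}.
S -> Tc: T nullable, giving Tc | c.
Drop F -> ε.
F -> Fd: F nullable, giving Fd | d.
T -> F: F nullable, giving F.
Unchanged (no nullable symbols): S -> d; F -> SSS; F -> c; T -> cc; T -> d.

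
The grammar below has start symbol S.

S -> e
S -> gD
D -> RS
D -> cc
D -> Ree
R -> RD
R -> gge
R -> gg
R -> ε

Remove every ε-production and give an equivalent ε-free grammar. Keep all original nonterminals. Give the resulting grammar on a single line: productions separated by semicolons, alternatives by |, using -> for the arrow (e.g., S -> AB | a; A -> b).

Nullable set: {R}.
D -> RS: R nullable, giving RS | S.
D -> Ree: R nullable, giving Ree | ee.
Drop R -> ε.
R -> RD: R nullable, giving D | RD.
Unchanged (no nullable symbols): S -> e; S -> gD; D -> cc; R -> gg; R -> gge.

S -> e | gD; D -> S | RS | cc | ee | Ree; R -> D | RD | gg | gge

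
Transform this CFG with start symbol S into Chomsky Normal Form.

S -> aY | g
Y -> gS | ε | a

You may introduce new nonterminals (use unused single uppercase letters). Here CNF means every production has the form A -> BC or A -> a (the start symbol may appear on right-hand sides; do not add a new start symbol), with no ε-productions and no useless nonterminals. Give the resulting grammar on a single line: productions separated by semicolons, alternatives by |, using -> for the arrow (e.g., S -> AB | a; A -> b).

S -> a | g | AY; A -> a; B -> g; Y -> a | BS

Nullable: {Y}; after ε-elimination: S -> a | g | aY; Y -> a | gS.
No unit productions to eliminate.
TERM: introduce A -> a, B -> g and substitute in every rule of length ≥2.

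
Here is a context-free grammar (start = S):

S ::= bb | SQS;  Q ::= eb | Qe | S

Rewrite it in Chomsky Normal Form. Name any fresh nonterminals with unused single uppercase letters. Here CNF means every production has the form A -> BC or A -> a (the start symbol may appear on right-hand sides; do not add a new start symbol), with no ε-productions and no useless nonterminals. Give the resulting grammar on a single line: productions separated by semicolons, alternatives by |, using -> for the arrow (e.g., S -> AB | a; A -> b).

No ε-productions.
After unit-elimination: S -> bb | SQS; Q -> Qe | bb | eb | SQS.
TERM: introduce B -> b, A -> e and substitute in every rule of length ≥2.
BIN: Q -> SQS becomes Q -> SC, C -> QS; S -> SQS becomes S -> SD, D -> QS.

S -> BB | SD; A -> e; B -> b; C -> QS; D -> QS; Q -> AB | BB | QA | SC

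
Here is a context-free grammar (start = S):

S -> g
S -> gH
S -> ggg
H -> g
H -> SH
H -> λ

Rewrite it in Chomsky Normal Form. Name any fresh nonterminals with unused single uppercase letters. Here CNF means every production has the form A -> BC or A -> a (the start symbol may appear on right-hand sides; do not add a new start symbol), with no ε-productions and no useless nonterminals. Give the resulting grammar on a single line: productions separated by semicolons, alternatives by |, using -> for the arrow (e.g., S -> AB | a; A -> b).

Nullable: {H}; after ε-elimination: S -> g | gH | ggg; H -> S | g | SH.
After unit-elimination: S -> g | gH | ggg; H -> g | SH | gH | ggg.
TERM: introduce A -> g and substitute in every rule of length ≥2.
BIN: H -> AAA becomes H -> AB, B -> AA; S -> AAA becomes S -> AC, C -> AA.

S -> g | AC | AH; A -> g; B -> AA; C -> AA; H -> g | AB | AH | SH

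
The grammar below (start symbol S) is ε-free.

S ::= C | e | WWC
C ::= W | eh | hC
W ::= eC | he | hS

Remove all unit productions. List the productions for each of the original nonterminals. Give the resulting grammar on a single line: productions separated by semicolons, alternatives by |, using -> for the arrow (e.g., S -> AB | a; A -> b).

Unit productions: C->W, S->C.
Unit pairs (A ⇒* B via units): (C,W), (S,C), (S,W).
S: inherits non-unit rules of {C, S, W} → WWC | e | eC | eh | hC | hS | he.
C: inherits non-unit rules of {C, W} → eC | eh | hC | hS | he.
W: inherits non-unit rules of {W} → eC | hS | he.

S -> e | eC | eh | hC | hS | he | WWC; C -> eC | eh | hC | hS | he; W -> eC | hS | he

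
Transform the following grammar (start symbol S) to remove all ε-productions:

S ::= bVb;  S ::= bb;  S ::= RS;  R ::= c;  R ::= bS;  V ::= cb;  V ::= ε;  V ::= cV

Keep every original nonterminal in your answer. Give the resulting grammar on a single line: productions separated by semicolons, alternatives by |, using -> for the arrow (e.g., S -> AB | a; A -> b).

Nullable set: {V}.
S -> bVb: V nullable, giving bVb | bb.
Drop V -> ε.
V -> cV: V nullable, giving c | cV.
Unchanged (no nullable symbols): S -> RS; S -> bb; R -> bS; R -> c; V -> cb.

S -> RS | bb | bVb; R -> c | bS; V -> c | cV | cb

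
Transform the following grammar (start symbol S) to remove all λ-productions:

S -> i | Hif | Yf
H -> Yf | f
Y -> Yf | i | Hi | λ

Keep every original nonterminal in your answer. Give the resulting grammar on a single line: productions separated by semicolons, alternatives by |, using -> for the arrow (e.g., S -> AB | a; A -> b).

Nullable set: {Y}.
S -> Yf: Y nullable, giving Yf | f.
H -> Yf: Y nullable, giving Yf | f.
Drop Y -> λ.
Y -> Yf: Y nullable, giving Yf | f.
Unchanged (no nullable symbols): S -> Hif; S -> i; H -> f; Y -> Hi; Y -> i.

S -> f | i | Yf | Hif; H -> f | Yf; Y -> f | i | Hi | Yf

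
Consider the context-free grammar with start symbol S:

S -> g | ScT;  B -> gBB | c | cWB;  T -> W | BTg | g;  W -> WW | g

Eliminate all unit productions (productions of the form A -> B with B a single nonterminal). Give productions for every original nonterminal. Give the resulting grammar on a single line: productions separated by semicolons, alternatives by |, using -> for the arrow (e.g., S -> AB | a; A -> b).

S -> g | ScT; B -> c | cWB | gBB; T -> g | WW | BTg; W -> g | WW

Unit productions: T->W.
Unit pairs (A ⇒* B via units): (T,W).
S: inherits non-unit rules of {S} → ScT | g.
B: inherits non-unit rules of {B} → c | cWB | gBB.
T: inherits non-unit rules of {T, W} → BTg | WW | g.
W: inherits non-unit rules of {W} → WW | g.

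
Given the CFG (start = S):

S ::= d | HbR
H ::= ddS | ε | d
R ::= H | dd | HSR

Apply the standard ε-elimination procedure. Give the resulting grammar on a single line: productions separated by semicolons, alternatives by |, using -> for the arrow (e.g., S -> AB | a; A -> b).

S -> b | d | Hb | bR | HbR; H -> d | ddS; R -> H | S | HS | SR | dd | HSR

Nullable set: {H, R}.
S -> HbR: H, R nullable, giving Hb | HbR | b | bR.
Drop H -> ε.
R -> H: H nullable, giving H.
R -> HSR: H, R nullable, giving HS | HSR | S | SR.
Unchanged (no nullable symbols): S -> d; H -> d; H -> ddS; R -> dd.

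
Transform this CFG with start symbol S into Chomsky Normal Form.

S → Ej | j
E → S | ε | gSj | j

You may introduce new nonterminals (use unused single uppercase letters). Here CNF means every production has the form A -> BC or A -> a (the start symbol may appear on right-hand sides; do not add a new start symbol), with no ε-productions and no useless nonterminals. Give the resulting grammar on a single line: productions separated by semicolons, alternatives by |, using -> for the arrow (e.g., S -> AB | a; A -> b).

Nullable: {E}; after ε-elimination: S -> j | Ej; E -> S | j | gSj.
After unit-elimination: S -> j | Ej; E -> j | Ej | gSj.
TERM: introduce B -> g, A -> j and substitute in every rule of length ≥2.
BIN: E -> BSA becomes E -> BC, C -> SA.

S -> j | EA; A -> j; B -> g; C -> SA; E -> j | BC | EA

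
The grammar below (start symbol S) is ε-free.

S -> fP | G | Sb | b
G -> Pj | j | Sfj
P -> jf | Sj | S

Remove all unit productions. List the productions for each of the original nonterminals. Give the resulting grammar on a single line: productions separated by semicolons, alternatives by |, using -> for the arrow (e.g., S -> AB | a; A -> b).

Unit productions: P->S, S->G.
Unit pairs (A ⇒* B via units): (P,G), (P,S), (S,G).
S: inherits non-unit rules of {G, S} → Pj | Sb | Sfj | b | fP | j.
G: inherits non-unit rules of {G} → Pj | Sfj | j.
P: inherits non-unit rules of {G, P, S} → Pj | Sb | Sfj | Sj | b | fP | j | jf.

S -> b | j | Pj | Sb | fP | Sfj; G -> j | Pj | Sfj; P -> b | j | Pj | Sb | Sj | fP | jf | Sfj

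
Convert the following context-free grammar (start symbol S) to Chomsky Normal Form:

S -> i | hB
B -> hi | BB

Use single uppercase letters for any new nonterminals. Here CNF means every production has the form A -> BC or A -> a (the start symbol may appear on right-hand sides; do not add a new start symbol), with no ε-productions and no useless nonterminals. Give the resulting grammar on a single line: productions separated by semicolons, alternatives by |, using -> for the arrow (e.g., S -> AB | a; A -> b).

No ε-productions.
No unit productions to eliminate.
TERM: introduce A -> h, C -> i and substitute in every rule of length ≥2.

S -> i | AB; A -> h; B -> AC | BB; C -> i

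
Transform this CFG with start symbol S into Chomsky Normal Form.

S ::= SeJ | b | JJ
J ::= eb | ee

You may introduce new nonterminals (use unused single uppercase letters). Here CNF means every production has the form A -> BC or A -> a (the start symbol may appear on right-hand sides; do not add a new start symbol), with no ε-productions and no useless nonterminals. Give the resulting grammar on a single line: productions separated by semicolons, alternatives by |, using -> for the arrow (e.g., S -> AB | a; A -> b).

No ε-productions.
No unit productions to eliminate.
TERM: introduce B -> b, A -> e and substitute in every rule of length ≥2.
BIN: S -> SAJ becomes S -> SC, C -> AJ.

S -> b | JJ | SC; A -> e; B -> b; C -> AJ; J -> AA | AB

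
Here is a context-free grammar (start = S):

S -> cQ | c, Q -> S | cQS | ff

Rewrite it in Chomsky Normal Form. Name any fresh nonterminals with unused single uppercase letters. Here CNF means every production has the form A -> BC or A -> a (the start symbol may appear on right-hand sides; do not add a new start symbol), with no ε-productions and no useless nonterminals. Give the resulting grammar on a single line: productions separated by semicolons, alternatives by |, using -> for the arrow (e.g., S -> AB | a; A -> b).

S -> c | AQ; A -> c; B -> f; C -> QS; Q -> c | AC | AQ | BB

No ε-productions.
After unit-elimination: S -> c | cQ; Q -> c | cQ | ff | cQS.
TERM: introduce A -> c, B -> f and substitute in every rule of length ≥2.
BIN: Q -> AQS becomes Q -> AC, C -> QS.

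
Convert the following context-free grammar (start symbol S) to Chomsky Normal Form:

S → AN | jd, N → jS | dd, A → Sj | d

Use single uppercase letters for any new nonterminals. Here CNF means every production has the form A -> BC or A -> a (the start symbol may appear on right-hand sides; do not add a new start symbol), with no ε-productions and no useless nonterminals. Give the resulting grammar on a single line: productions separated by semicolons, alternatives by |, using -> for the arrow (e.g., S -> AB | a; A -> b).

No ε-productions.
No unit productions to eliminate.
TERM: introduce C -> d, B -> j and substitute in every rule of length ≥2.

S -> AN | BC; A -> d | SB; B -> j; C -> d; N -> BS | CC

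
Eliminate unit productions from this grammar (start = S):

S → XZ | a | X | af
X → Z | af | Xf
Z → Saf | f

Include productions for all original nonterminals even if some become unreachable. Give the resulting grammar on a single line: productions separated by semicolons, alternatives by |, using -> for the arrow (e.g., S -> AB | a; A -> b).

S -> a | f | XZ | Xf | af | Saf; X -> f | Xf | af | Saf; Z -> f | Saf

Unit productions: S->X, X->Z.
Unit pairs (A ⇒* B via units): (S,X), (S,Z), (X,Z).
S: inherits non-unit rules of {S, X, Z} → Saf | XZ | Xf | a | af | f.
X: inherits non-unit rules of {X, Z} → Saf | Xf | af | f.
Z: inherits non-unit rules of {Z} → Saf | f.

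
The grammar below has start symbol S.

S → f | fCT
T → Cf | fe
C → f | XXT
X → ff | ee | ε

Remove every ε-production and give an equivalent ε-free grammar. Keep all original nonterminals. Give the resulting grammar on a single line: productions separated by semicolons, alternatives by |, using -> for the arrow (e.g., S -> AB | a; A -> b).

Nullable set: {X}.
C -> XXT: X, X nullable, giving T | XT | XXT.
Drop X -> ε.
Unchanged (no nullable symbols): S -> f; S -> fCT; C -> f; T -> Cf; T -> fe; X -> ee; X -> ff.

S -> f | fCT; C -> T | f | XT | XXT; T -> Cf | fe; X -> ee | ff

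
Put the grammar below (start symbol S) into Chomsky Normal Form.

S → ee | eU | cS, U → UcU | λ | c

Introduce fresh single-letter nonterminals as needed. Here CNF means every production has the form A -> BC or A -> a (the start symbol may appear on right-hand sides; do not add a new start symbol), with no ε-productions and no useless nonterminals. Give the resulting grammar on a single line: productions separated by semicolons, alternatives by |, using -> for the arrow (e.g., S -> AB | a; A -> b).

Nullable: {U}; after ε-elimination: S -> e | cS | eU | ee; U -> c | Uc | cU | UcU.
No unit productions to eliminate.
TERM: introduce A -> c, B -> e and substitute in every rule of length ≥2.
BIN: U -> UAU becomes U -> UC, C -> AU.

S -> e | AS | BB | BU; A -> c; B -> e; C -> AU; U -> c | AU | UA | UC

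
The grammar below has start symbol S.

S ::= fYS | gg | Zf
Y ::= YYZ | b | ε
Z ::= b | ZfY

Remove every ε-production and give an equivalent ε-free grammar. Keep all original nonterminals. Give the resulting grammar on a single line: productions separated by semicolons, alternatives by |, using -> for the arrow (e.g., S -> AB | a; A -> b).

Nullable set: {Y}.
S -> fYS: Y nullable, giving fS | fYS.
Drop Y -> ε.
Y -> YYZ: Y, Y nullable, giving YYZ | YZ | Z.
Z -> ZfY: Y nullable, giving Zf | ZfY.
Unchanged (no nullable symbols): S -> Zf; S -> gg; Y -> b; Z -> b.

S -> Zf | fS | gg | fYS; Y -> Z | b | YZ | YYZ; Z -> b | Zf | ZfY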